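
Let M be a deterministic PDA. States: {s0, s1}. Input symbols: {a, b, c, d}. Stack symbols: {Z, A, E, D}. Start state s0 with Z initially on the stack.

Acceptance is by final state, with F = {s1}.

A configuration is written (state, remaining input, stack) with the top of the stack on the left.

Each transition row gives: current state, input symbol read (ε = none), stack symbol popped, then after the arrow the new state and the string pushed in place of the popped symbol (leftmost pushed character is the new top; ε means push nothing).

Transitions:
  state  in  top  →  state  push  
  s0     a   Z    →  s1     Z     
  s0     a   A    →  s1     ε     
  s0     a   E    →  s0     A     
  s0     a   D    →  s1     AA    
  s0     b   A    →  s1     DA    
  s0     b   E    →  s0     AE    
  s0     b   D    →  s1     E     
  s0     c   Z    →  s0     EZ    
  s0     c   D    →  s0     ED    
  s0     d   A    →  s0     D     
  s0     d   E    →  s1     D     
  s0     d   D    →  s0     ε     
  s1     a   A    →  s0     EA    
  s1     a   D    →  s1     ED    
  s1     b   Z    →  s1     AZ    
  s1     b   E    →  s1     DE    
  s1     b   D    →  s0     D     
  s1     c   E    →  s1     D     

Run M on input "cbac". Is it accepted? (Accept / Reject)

(s0, cbac, Z) ⊢ (s0, bac, EZ) ⊢ (s0, ac, AEZ) ⊢ (s1, c, EZ) ⊢ (s1, ε, DZ)
All input consumed; state s1 ∈ F.

Accept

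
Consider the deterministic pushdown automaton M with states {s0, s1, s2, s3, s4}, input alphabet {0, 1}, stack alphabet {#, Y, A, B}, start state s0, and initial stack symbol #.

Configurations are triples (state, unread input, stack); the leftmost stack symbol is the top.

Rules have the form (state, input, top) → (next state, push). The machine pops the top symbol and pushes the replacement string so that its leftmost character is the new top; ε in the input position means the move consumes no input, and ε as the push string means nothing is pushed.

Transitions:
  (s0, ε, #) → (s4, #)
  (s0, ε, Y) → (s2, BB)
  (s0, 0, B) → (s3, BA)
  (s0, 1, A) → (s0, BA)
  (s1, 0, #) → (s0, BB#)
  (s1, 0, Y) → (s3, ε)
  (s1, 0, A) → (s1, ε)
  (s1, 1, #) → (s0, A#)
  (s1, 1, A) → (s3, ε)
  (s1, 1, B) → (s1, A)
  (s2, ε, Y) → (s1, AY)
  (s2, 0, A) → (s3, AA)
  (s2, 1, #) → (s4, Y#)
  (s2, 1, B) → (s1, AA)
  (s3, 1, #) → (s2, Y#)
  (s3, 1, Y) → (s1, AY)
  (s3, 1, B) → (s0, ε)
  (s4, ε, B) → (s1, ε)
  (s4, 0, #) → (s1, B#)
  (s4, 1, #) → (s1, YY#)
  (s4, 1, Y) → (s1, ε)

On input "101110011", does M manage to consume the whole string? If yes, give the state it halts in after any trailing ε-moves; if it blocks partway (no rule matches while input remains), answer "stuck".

(s0, 101110011, #)
  ε-move, top #: go to s4, push # → (s4, 101110011, #)
  read 1, top #: go to s1, push YY# → (s1, 01110011, YY#)
  read 0, top Y: go to s3, push ε → (s3, 1110011, Y#)
  read 1, top Y: go to s1, push AY → (s1, 110011, AY#)
  read 1, top A: go to s3, push ε → (s3, 10011, Y#)
  read 1, top Y: go to s1, push AY → (s1, 0011, AY#)
  read 0, top A: go to s1, push ε → (s1, 011, Y#)
  read 0, top Y: go to s3, push ε → (s3, 11, #)
  read 1, top #: go to s2, push Y# → (s2, 1, Y#)
  ε-move, top Y: go to s1, push AY → (s1, 1, AY#)
  read 1, top A: go to s3, push ε → (s3, ε, Y#)
All input consumed; M is in state s3.

s3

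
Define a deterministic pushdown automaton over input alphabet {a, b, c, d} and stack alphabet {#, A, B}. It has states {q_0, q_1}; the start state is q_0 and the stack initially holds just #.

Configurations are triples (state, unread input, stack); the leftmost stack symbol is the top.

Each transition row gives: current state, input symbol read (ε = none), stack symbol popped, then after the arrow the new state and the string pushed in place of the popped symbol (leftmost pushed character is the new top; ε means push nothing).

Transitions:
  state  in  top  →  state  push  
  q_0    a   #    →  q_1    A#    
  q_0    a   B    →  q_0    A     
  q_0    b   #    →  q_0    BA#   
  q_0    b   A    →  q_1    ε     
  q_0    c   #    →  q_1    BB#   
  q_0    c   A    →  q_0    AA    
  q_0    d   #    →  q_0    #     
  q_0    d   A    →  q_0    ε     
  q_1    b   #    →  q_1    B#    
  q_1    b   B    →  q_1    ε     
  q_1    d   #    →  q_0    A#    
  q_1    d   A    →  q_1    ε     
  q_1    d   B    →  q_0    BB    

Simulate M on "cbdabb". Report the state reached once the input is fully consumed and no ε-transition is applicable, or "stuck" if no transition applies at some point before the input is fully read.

q_1

(q_0, cbdabb, #) ⊢ (q_1, bdabb, BB#) ⊢ (q_1, dabb, B#) ⊢ (q_0, abb, BB#) ⊢ (q_0, bb, AB#) ⊢ (q_1, b, B#) ⊢ (q_1, ε, #)
All input consumed; M is in state q_1.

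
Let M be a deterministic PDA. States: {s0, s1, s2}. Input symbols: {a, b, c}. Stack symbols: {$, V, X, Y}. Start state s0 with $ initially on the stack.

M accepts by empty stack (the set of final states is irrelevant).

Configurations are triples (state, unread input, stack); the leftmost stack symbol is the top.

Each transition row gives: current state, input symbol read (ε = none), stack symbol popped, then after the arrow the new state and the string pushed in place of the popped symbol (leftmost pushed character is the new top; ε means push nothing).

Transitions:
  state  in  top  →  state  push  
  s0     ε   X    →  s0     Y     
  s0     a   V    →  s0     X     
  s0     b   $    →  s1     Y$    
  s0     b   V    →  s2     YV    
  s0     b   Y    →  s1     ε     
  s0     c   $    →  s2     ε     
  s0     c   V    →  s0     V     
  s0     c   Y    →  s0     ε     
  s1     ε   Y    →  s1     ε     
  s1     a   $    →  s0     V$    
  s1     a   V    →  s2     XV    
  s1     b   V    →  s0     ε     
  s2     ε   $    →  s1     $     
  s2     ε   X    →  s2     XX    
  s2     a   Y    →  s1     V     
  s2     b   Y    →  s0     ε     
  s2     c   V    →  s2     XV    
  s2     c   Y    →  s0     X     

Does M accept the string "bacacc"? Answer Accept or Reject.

(s0, bacacc, $) ⊢ (s1, acacc, Y$) ⊢ (s1, acacc, $) ⊢ (s0, cacc, V$) ⊢ (s0, acc, V$) ⊢ (s0, cc, X$) ⊢ (s0, cc, Y$) ⊢ (s0, c, $) ⊢ (s2, ε, ε)
All input consumed and the stack is empty.

Accept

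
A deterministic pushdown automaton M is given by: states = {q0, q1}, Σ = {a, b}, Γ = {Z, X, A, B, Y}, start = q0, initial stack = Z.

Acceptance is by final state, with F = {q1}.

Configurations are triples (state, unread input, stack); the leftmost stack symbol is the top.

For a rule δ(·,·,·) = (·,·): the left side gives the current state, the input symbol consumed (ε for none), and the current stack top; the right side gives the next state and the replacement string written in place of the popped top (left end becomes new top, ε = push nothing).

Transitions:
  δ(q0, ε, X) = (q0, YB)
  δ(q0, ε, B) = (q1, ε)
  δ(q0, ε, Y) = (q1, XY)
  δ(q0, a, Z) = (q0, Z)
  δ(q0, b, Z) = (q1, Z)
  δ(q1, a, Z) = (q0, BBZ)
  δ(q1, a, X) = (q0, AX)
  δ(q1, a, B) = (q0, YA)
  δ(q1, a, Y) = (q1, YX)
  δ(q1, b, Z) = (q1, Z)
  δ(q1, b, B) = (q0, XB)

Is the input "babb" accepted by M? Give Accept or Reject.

(q0, babb, Z) ⊢ (q1, abb, Z) ⊢ (q0, bb, BBZ) ⊢ (q1, bb, BZ) ⊢ (q0, b, XBZ) ⊢ (q0, b, YBBZ) ⊢ (q1, b, XYBBZ)
No transition applies at (q1, b, XYBBZ); input not fully consumed.

Reject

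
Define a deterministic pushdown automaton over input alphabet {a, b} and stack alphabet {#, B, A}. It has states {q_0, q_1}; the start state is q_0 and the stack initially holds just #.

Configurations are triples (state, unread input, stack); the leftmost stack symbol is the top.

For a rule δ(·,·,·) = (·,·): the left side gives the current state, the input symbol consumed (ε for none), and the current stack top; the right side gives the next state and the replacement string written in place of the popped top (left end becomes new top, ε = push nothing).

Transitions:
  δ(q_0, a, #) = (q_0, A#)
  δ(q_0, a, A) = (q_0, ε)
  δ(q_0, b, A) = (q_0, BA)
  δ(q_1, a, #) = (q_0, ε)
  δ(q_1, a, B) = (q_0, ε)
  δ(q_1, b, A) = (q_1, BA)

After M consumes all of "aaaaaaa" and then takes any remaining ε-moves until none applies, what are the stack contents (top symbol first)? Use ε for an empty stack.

(q_0, aaaaaaa, #) ⊢ (q_0, aaaaaa, A#) ⊢ (q_0, aaaaa, #) ⊢ (q_0, aaaa, A#) ⊢ (q_0, aaa, #) ⊢ (q_0, aa, A#) ⊢ (q_0, a, #) ⊢ (q_0, ε, A#)
All input consumed in state q_0 with stack A#.

A#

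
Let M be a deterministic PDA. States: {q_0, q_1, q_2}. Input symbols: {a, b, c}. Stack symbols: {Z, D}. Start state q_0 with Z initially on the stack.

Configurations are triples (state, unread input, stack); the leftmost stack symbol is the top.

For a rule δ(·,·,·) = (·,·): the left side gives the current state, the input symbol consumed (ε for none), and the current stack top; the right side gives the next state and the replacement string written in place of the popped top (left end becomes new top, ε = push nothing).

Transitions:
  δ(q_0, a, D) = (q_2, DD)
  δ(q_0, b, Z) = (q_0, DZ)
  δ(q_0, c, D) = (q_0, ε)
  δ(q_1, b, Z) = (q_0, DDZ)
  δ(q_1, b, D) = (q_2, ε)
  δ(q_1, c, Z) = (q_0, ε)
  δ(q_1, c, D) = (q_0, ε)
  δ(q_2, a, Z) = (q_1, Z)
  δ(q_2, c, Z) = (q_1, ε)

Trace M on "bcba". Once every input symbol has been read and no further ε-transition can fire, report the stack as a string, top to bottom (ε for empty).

(q_0, bcba, Z)
  read b, top Z: go to q_0, push DZ → (q_0, cba, DZ)
  read c, top D: go to q_0, push ε → (q_0, ba, Z)
  read b, top Z: go to q_0, push DZ → (q_0, a, DZ)
  read a, top D: go to q_2, push DD → (q_2, ε, DDZ)
All input consumed in state q_2 with stack DDZ.

DDZ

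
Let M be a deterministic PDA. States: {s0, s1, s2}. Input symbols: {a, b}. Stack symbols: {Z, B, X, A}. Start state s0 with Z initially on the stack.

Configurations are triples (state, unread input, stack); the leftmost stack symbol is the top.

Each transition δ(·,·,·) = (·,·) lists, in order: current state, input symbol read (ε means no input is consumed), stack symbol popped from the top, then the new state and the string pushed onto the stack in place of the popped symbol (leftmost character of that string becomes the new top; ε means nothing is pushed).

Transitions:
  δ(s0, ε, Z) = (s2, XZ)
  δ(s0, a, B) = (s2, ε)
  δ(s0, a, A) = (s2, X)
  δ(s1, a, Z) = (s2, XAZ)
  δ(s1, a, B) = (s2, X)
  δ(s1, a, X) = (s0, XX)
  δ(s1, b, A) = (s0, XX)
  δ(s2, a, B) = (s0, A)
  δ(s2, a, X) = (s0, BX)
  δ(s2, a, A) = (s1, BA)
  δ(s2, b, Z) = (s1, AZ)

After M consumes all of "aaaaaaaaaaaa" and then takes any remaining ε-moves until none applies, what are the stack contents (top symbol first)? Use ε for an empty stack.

XZ

(s0, aaaaaaaaaaaa, Z)
  ε-move, top Z: go to s2, push XZ → (s2, aaaaaaaaaaaa, XZ)
  read a, top X: go to s0, push BX → (s0, aaaaaaaaaaa, BXZ)
  read a, top B: go to s2, push ε → (s2, aaaaaaaaaa, XZ)
  read a, top X: go to s0, push BX → (s0, aaaaaaaaa, BXZ)
  read a, top B: go to s2, push ε → (s2, aaaaaaaa, XZ)
  read a, top X: go to s0, push BX → (s0, aaaaaaa, BXZ)
  read a, top B: go to s2, push ε → (s2, aaaaaa, XZ)
  read a, top X: go to s0, push BX → (s0, aaaaa, BXZ)
  read a, top B: go to s2, push ε → (s2, aaaa, XZ)
  read a, top X: go to s0, push BX → (s0, aaa, BXZ)
  read a, top B: go to s2, push ε → (s2, aa, XZ)
  read a, top X: go to s0, push BX → (s0, a, BXZ)
  read a, top B: go to s2, push ε → (s2, ε, XZ)
All input consumed in state s2 with stack XZ.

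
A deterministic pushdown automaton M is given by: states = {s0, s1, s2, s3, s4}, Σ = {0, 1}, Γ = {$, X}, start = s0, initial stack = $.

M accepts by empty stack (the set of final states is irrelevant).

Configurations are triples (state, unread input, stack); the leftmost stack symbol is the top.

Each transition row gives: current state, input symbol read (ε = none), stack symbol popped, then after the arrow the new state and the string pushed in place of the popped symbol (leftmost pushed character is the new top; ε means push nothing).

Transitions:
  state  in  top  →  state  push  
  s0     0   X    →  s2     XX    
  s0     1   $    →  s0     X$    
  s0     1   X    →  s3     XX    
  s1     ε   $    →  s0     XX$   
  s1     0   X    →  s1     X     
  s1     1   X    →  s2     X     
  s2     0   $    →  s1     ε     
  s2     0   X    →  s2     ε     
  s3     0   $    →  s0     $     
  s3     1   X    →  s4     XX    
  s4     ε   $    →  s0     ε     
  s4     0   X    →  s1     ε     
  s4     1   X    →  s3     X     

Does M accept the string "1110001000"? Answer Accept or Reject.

(s0, 1110001000, $)
  read 1, top $: go to s0, push X$ → (s0, 110001000, X$)
  read 1, top X: go to s3, push XX → (s3, 10001000, XX$)
  read 1, top X: go to s4, push XX → (s4, 0001000, XXX$)
  read 0, top X: go to s1, push ε → (s1, 001000, XX$)
  read 0, top X: go to s1, push X → (s1, 01000, XX$)
  read 0, top X: go to s1, push X → (s1, 1000, XX$)
  read 1, top X: go to s2, push X → (s2, 000, XX$)
  read 0, top X: go to s2, push ε → (s2, 00, X$)
  read 0, top X: go to s2, push ε → (s2, 0, $)
  read 0, top $: go to s1, push ε → (s1, ε, ε)
All input consumed and the stack is empty.

Accept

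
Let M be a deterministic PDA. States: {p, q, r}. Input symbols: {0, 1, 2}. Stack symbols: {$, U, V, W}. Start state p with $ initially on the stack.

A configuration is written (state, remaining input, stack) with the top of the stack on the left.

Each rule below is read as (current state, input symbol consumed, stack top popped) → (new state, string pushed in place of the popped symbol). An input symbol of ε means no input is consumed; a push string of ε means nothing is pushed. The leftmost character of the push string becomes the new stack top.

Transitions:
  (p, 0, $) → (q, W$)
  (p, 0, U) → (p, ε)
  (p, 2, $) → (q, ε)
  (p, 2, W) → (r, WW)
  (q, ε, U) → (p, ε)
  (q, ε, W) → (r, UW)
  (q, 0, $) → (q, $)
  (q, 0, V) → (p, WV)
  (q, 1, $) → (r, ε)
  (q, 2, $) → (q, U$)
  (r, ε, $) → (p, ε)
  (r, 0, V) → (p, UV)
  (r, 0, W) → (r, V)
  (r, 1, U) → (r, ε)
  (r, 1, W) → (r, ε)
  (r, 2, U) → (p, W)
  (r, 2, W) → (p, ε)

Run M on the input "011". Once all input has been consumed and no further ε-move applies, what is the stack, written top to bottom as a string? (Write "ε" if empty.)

(p, 011, $)
  read 0, top $: go to q, push W$ → (q, 11, W$)
  ε-move, top W: go to r, push UW → (r, 11, UW$)
  read 1, top U: go to r, push ε → (r, 1, W$)
  read 1, top W: go to r, push ε → (r, ε, $)
  ε-move, top $: go to p, push ε → (p, ε, ε)
All input consumed in state p with stack ε.

ε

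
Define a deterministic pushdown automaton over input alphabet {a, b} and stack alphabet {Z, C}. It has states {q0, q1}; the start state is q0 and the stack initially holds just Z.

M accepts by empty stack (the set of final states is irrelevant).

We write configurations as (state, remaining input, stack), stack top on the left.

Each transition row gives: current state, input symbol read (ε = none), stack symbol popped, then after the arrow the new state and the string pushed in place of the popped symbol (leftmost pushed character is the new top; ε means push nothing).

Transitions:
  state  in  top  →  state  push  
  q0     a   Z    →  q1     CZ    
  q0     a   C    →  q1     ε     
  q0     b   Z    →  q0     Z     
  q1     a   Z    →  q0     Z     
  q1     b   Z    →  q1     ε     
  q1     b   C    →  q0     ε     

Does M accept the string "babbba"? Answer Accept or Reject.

(q0, babbba, Z)
  read b, top Z: go to q0, push Z → (q0, abbba, Z)
  read a, top Z: go to q1, push CZ → (q1, bbba, CZ)
  read b, top C: go to q0, push ε → (q0, bba, Z)
  read b, top Z: go to q0, push Z → (q0, ba, Z)
  read b, top Z: go to q0, push Z → (q0, a, Z)
  read a, top Z: go to q1, push CZ → (q1, ε, CZ)
All input consumed; stack is CZ, not empty, and no further ε-move applies.

Reject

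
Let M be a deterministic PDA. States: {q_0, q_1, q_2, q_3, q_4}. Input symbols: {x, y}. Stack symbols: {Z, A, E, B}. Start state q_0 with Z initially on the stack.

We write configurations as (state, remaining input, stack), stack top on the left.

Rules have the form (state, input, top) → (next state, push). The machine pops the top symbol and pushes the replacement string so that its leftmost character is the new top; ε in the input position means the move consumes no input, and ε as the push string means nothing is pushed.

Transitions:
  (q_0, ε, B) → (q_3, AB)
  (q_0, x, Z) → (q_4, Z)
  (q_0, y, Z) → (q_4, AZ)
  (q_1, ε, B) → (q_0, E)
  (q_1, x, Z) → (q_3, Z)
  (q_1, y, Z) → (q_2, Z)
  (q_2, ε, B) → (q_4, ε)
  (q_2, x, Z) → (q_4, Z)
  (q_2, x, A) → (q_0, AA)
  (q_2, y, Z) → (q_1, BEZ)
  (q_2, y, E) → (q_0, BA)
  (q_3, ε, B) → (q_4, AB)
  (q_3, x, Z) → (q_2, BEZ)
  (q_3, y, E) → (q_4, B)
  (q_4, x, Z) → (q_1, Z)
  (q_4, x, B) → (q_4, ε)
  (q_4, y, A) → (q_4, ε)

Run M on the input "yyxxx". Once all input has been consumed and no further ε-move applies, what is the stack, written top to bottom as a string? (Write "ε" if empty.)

EZ

(q_0, yyxxx, Z)
  read y, top Z: go to q_4, push AZ → (q_4, yxxx, AZ)
  read y, top A: go to q_4, push ε → (q_4, xxx, Z)
  read x, top Z: go to q_1, push Z → (q_1, xx, Z)
  read x, top Z: go to q_3, push Z → (q_3, x, Z)
  read x, top Z: go to q_2, push BEZ → (q_2, ε, BEZ)
  ε-move, top B: go to q_4, push ε → (q_4, ε, EZ)
All input consumed in state q_4 with stack EZ.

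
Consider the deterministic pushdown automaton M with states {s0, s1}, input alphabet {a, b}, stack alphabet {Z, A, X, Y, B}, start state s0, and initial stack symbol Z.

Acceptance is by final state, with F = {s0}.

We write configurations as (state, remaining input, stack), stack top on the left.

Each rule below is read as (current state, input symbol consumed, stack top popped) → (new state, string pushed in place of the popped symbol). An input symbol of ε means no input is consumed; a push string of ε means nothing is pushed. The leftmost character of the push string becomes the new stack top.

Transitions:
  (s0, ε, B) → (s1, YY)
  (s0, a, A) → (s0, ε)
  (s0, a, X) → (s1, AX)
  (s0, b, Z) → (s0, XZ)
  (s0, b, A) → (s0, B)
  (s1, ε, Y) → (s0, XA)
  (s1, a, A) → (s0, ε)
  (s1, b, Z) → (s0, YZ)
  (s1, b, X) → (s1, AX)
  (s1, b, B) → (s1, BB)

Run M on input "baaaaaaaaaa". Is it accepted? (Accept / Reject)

(s0, baaaaaaaaaa, Z)
  read b, top Z: go to s0, push XZ → (s0, aaaaaaaaaa, XZ)
  read a, top X: go to s1, push AX → (s1, aaaaaaaaa, AXZ)
  read a, top A: go to s0, push ε → (s0, aaaaaaaa, XZ)
  read a, top X: go to s1, push AX → (s1, aaaaaaa, AXZ)
  read a, top A: go to s0, push ε → (s0, aaaaaa, XZ)
  read a, top X: go to s1, push AX → (s1, aaaaa, AXZ)
  read a, top A: go to s0, push ε → (s0, aaaa, XZ)
  read a, top X: go to s1, push AX → (s1, aaa, AXZ)
  read a, top A: go to s0, push ε → (s0, aa, XZ)
  read a, top X: go to s1, push AX → (s1, a, AXZ)
  read a, top A: go to s0, push ε → (s0, ε, XZ)
All input consumed; state s0 ∈ F.

Accept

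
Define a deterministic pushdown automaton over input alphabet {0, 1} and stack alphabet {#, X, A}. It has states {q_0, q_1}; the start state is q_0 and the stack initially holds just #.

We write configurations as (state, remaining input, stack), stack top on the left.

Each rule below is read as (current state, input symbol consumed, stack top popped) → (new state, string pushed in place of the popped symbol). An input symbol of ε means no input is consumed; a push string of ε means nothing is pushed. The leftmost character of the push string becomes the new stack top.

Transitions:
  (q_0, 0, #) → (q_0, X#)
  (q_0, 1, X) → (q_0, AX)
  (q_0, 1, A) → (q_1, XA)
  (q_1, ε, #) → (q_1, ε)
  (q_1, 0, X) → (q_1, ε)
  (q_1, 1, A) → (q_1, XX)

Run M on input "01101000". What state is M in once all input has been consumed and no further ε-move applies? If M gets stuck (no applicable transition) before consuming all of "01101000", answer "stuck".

(q_0, 01101000, #)
  read 0, top #: go to q_0, push X# → (q_0, 1101000, X#)
  read 1, top X: go to q_0, push AX → (q_0, 101000, AX#)
  read 1, top A: go to q_1, push XA → (q_1, 01000, XAX#)
  read 0, top X: go to q_1, push ε → (q_1, 1000, AX#)
  read 1, top A: go to q_1, push XX → (q_1, 000, XXX#)
  read 0, top X: go to q_1, push ε → (q_1, 00, XX#)
  read 0, top X: go to q_1, push ε → (q_1, 0, X#)
  read 0, top X: go to q_1, push ε → (q_1, ε, #)
  ε-move, top #: go to q_1, push ε → (q_1, ε, ε)
All input consumed; M is in state q_1.

q_1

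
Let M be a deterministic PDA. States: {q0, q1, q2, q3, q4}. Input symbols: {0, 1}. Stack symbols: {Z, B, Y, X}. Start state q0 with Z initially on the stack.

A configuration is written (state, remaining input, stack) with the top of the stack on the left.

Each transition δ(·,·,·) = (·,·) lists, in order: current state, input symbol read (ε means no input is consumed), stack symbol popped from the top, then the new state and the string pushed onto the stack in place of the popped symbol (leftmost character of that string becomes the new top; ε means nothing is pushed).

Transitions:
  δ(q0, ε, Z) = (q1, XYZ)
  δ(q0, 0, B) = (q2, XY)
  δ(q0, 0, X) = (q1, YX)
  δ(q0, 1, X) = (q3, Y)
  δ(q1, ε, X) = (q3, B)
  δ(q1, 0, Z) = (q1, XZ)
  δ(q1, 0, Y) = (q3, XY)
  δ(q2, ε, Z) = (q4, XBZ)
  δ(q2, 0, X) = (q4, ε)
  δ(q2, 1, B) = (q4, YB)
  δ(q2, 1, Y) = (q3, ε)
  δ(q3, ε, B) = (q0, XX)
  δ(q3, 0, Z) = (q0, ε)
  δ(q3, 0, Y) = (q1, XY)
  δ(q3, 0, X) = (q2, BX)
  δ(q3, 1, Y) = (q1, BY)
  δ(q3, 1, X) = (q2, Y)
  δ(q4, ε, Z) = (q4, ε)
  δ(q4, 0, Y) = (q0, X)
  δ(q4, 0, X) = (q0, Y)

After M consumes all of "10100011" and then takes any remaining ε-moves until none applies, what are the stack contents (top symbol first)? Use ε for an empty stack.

YXXYXYXYZ

(q0, 10100011, Z)
  ε-move, top Z: go to q1, push XYZ → (q1, 10100011, XYZ)
  ε-move, top X: go to q3, push B → (q3, 10100011, BYZ)
  ε-move, top B: go to q0, push XX → (q0, 10100011, XXYZ)
  read 1, top X: go to q3, push Y → (q3, 0100011, YXYZ)
  read 0, top Y: go to q1, push XY → (q1, 100011, XYXYZ)
  ε-move, top X: go to q3, push B → (q3, 100011, BYXYZ)
  ε-move, top B: go to q0, push XX → (q0, 100011, XXYXYZ)
  read 1, top X: go to q3, push Y → (q3, 00011, YXYXYZ)
  read 0, top Y: go to q1, push XY → (q1, 0011, XYXYXYZ)
  ε-move, top X: go to q3, push B → (q3, 0011, BYXYXYZ)
  ε-move, top B: go to q0, push XX → (q0, 0011, XXYXYXYZ)
  read 0, top X: go to q1, push YX → (q1, 011, YXXYXYXYZ)
  read 0, top Y: go to q3, push XY → (q3, 11, XYXXYXYXYZ)
  read 1, top X: go to q2, push Y → (q2, 1, YYXXYXYXYZ)
  read 1, top Y: go to q3, push ε → (q3, ε, YXXYXYXYZ)
All input consumed in state q3 with stack YXXYXYXYZ.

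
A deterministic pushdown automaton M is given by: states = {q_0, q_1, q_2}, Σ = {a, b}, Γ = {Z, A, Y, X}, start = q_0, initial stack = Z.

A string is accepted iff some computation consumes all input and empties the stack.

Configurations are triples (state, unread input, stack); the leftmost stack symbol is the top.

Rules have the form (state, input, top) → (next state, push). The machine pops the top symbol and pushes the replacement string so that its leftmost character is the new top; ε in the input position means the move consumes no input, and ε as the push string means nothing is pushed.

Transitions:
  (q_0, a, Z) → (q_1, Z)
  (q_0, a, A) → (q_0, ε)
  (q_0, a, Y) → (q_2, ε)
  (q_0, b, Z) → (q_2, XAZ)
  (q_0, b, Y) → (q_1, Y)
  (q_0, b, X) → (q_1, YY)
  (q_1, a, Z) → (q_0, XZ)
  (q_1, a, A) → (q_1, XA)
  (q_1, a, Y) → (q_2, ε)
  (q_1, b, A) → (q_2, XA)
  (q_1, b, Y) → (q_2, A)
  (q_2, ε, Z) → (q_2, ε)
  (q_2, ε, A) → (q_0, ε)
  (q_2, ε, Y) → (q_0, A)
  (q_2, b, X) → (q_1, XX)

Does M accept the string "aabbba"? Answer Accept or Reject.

Accept

(q_0, aabbba, Z)
  read a, top Z: go to q_1, push Z → (q_1, abbba, Z)
  read a, top Z: go to q_0, push XZ → (q_0, bbba, XZ)
  read b, top X: go to q_1, push YY → (q_1, bba, YYZ)
  read b, top Y: go to q_2, push A → (q_2, ba, AYZ)
  ε-move, top A: go to q_0, push ε → (q_0, ba, YZ)
  read b, top Y: go to q_1, push Y → (q_1, a, YZ)
  read a, top Y: go to q_2, push ε → (q_2, ε, Z)
  ε-move, top Z: go to q_2, push ε → (q_2, ε, ε)
All input consumed and the stack is empty.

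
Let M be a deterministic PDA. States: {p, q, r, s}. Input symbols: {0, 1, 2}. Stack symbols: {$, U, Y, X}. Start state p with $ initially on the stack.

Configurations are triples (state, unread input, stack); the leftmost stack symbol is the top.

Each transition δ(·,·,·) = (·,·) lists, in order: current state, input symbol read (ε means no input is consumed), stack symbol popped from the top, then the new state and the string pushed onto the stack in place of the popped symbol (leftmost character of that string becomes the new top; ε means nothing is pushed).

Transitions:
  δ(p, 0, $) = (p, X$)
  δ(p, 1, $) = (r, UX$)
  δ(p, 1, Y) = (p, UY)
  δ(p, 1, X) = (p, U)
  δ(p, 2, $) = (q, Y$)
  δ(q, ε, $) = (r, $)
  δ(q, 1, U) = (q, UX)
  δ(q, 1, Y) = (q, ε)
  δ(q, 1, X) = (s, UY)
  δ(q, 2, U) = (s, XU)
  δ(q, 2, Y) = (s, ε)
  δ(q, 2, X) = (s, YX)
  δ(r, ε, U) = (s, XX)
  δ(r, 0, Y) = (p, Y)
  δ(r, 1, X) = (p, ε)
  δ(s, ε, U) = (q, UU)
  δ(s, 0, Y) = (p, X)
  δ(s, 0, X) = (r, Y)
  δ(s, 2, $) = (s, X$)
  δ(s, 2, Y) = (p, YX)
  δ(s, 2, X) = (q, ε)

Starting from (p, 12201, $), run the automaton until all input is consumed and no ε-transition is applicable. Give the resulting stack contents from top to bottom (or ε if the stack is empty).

(p, 12201, $)
  read 1, top $: go to r, push UX$ → (r, 2201, UX$)
  ε-move, top U: go to s, push XX → (s, 2201, XXX$)
  read 2, top X: go to q, push ε → (q, 201, XX$)
  read 2, top X: go to s, push YX → (s, 01, YXX$)
  read 0, top Y: go to p, push X → (p, 1, XXX$)
  read 1, top X: go to p, push U → (p, ε, UXX$)
All input consumed in state p with stack UXX$.

UXX$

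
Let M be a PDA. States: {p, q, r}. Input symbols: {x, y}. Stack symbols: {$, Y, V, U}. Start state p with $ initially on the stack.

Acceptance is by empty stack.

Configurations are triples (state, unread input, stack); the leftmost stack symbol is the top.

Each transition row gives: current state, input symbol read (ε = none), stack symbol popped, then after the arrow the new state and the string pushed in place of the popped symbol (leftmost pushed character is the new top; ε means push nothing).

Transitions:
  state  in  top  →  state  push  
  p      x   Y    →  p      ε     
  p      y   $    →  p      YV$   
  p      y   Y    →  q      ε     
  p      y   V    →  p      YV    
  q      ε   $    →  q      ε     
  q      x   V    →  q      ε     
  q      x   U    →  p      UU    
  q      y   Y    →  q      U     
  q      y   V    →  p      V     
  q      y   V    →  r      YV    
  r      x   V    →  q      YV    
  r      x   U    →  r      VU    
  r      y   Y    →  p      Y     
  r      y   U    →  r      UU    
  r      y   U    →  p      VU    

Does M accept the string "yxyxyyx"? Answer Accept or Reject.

Accept

One accepting computation: (p, yxyxyyx, $) ⊢ (p, xyxyyx, YV$) ⊢ (p, yxyyx, V$) ⊢ (p, xyyx, YV$) ⊢ (p, yyx, V$) ⊢ (p, yx, YV$) ⊢ (q, x, V$) ⊢ (q, ε, $) ⊢ (q, ε, ε)
All input consumed and the stack is empty.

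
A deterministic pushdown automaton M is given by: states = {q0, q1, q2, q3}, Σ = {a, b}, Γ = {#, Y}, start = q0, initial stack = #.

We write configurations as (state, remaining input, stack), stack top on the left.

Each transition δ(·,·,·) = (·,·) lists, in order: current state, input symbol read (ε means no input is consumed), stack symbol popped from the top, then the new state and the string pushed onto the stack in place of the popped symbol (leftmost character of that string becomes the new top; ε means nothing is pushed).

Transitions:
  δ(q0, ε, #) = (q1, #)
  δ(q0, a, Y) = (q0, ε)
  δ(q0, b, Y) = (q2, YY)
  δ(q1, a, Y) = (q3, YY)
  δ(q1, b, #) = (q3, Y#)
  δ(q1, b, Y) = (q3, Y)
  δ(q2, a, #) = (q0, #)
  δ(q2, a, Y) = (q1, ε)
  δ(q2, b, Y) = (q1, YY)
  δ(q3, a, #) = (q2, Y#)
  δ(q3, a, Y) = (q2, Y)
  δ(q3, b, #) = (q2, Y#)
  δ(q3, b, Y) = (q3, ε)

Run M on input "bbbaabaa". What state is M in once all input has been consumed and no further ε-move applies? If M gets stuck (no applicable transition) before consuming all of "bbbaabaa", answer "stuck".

stuck

(q0, bbbaabaa, #) ⊢ (q1, bbbaabaa, #) ⊢ (q3, bbaabaa, Y#) ⊢ (q3, baabaa, #) ⊢ (q2, aabaa, Y#) ⊢ (q1, abaa, #)
No transition for (q1, a, top #); M blocks with input abaa remaining.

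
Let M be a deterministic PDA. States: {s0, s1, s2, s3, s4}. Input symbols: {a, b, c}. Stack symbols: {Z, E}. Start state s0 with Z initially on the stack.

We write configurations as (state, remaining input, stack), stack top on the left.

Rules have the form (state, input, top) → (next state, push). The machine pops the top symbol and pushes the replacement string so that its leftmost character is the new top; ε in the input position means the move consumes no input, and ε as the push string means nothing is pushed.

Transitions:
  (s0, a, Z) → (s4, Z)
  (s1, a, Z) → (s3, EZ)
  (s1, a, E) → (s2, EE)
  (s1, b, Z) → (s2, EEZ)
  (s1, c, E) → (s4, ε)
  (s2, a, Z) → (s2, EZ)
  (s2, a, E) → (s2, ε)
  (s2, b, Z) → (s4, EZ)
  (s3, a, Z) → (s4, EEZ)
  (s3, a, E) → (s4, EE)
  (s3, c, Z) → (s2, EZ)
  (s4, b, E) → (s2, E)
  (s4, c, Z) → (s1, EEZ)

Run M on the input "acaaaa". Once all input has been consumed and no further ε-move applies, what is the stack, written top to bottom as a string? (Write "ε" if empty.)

(s0, acaaaa, Z)
  read a, top Z: go to s4, push Z → (s4, caaaa, Z)
  read c, top Z: go to s1, push EEZ → (s1, aaaa, EEZ)
  read a, top E: go to s2, push EE → (s2, aaa, EEEZ)
  read a, top E: go to s2, push ε → (s2, aa, EEZ)
  read a, top E: go to s2, push ε → (s2, a, EZ)
  read a, top E: go to s2, push ε → (s2, ε, Z)
All input consumed in state s2 with stack Z.

Z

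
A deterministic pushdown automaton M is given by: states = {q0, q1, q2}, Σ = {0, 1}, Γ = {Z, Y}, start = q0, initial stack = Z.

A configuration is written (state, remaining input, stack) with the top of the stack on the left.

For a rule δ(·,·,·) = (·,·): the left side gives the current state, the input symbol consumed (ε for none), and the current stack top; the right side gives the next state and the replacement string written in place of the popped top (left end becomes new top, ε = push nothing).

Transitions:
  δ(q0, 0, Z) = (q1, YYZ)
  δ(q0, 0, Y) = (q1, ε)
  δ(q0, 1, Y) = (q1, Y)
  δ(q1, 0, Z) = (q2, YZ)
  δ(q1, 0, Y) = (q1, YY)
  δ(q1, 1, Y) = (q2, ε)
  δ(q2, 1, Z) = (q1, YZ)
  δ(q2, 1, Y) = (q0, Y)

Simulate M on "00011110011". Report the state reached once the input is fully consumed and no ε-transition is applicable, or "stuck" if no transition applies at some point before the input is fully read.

(q0, 00011110011, Z) ⊢ (q1, 0011110011, YYZ) ⊢ (q1, 011110011, YYYZ) ⊢ (q1, 11110011, YYYYZ) ⊢ (q2, 1110011, YYYZ) ⊢ (q0, 110011, YYYZ) ⊢ (q1, 10011, YYYZ) ⊢ (q2, 0011, YYZ)
No transition for (q2, 0, top Y); M blocks with input 0011 remaining.

stuck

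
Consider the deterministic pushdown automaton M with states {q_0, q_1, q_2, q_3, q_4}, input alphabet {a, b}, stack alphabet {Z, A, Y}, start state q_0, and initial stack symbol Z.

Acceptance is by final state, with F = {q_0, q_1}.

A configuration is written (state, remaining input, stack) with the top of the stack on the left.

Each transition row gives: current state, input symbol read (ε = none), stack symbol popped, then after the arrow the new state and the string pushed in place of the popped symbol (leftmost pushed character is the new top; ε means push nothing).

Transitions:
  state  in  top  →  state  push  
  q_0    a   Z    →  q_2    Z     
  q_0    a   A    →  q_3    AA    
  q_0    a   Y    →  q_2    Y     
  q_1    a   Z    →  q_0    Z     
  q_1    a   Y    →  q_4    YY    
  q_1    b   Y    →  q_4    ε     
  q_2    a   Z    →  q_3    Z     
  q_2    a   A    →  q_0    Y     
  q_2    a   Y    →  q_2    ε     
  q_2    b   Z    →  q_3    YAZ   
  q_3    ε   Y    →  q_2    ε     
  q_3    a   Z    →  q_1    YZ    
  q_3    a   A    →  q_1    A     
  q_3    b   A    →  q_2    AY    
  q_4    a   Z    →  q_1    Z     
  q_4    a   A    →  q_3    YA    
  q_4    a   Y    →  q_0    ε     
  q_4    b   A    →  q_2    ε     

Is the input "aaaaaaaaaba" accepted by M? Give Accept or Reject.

Accept

(q_0, aaaaaaaaaba, Z)
  read a, top Z: go to q_2, push Z → (q_2, aaaaaaaaba, Z)
  read a, top Z: go to q_3, push Z → (q_3, aaaaaaaba, Z)
  read a, top Z: go to q_1, push YZ → (q_1, aaaaaaba, YZ)
  read a, top Y: go to q_4, push YY → (q_4, aaaaaba, YYZ)
  read a, top Y: go to q_0, push ε → (q_0, aaaaba, YZ)
  read a, top Y: go to q_2, push Y → (q_2, aaaba, YZ)
  read a, top Y: go to q_2, push ε → (q_2, aaba, Z)
  read a, top Z: go to q_3, push Z → (q_3, aba, Z)
  read a, top Z: go to q_1, push YZ → (q_1, ba, YZ)
  read b, top Y: go to q_4, push ε → (q_4, a, Z)
  read a, top Z: go to q_1, push Z → (q_1, ε, Z)
All input consumed; state q_1 ∈ F.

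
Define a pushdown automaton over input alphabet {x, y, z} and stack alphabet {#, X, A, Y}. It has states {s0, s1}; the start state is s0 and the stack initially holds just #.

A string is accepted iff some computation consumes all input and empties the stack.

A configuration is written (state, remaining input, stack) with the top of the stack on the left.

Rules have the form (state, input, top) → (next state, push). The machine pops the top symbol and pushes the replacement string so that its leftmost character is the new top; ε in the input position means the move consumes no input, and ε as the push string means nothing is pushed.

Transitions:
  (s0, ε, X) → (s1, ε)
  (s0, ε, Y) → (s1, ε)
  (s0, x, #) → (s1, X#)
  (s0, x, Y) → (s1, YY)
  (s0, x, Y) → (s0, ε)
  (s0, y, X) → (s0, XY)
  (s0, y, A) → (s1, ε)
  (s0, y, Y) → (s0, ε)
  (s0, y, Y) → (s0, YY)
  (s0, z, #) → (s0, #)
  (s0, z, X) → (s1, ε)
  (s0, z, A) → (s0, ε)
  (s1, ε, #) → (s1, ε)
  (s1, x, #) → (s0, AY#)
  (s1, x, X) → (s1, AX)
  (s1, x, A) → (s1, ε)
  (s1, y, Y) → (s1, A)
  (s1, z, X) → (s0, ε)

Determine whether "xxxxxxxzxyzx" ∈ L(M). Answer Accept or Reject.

No computation consumes all input and empties the stack.

Reject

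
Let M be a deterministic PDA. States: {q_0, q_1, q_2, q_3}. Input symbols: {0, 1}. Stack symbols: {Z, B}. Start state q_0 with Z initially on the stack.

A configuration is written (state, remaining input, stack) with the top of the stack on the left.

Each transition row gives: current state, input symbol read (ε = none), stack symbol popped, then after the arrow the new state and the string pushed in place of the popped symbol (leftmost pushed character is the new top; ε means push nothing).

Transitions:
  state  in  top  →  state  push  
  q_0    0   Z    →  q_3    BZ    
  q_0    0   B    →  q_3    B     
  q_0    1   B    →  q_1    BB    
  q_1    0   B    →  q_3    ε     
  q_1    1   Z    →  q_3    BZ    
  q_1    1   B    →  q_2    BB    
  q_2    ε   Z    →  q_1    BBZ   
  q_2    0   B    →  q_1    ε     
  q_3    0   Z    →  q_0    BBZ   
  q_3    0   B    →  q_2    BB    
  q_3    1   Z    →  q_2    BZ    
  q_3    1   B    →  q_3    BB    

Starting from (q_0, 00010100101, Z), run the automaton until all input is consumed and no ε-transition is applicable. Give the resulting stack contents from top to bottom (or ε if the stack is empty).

BZ

(q_0, 00010100101, Z) ⊢ (q_3, 0010100101, BZ) ⊢ (q_2, 010100101, BBZ) ⊢ (q_1, 10100101, BZ) ⊢ (q_2, 0100101, BBZ) ⊢ (q_1, 100101, BZ) ⊢ (q_2, 00101, BBZ) ⊢ (q_1, 0101, BZ) ⊢ (q_3, 101, Z) ⊢ (q_2, 01, BZ) ⊢ (q_1, 1, Z) ⊢ (q_3, ε, BZ)
All input consumed in state q_3 with stack BZ.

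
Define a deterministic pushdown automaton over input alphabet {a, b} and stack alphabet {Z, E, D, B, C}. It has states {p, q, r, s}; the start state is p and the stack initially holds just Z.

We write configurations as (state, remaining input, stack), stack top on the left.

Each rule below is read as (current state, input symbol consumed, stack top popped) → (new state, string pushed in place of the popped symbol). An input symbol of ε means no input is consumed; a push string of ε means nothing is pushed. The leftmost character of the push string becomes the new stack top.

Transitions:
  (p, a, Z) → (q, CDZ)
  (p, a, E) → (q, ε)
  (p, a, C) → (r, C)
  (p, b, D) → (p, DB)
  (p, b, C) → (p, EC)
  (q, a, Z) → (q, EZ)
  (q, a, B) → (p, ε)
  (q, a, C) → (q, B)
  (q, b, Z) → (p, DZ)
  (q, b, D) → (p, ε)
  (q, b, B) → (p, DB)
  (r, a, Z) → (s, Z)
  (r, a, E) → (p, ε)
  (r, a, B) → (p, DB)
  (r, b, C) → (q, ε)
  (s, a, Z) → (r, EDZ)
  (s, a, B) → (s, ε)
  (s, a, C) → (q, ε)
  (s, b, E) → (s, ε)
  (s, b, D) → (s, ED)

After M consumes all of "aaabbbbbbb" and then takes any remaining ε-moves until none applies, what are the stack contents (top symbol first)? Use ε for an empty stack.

DBBBBBBBZ

(p, aaabbbbbbb, Z)
  read a, top Z: go to q, push CDZ → (q, aabbbbbbb, CDZ)
  read a, top C: go to q, push B → (q, abbbbbbb, BDZ)
  read a, top B: go to p, push ε → (p, bbbbbbb, DZ)
  read b, top D: go to p, push DB → (p, bbbbbb, DBZ)
  read b, top D: go to p, push DB → (p, bbbbb, DBBZ)
  read b, top D: go to p, push DB → (p, bbbb, DBBBZ)
  read b, top D: go to p, push DB → (p, bbb, DBBBBZ)
  read b, top D: go to p, push DB → (p, bb, DBBBBBZ)
  read b, top D: go to p, push DB → (p, b, DBBBBBBZ)
  read b, top D: go to p, push DB → (p, ε, DBBBBBBBZ)
All input consumed in state p with stack DBBBBBBBZ.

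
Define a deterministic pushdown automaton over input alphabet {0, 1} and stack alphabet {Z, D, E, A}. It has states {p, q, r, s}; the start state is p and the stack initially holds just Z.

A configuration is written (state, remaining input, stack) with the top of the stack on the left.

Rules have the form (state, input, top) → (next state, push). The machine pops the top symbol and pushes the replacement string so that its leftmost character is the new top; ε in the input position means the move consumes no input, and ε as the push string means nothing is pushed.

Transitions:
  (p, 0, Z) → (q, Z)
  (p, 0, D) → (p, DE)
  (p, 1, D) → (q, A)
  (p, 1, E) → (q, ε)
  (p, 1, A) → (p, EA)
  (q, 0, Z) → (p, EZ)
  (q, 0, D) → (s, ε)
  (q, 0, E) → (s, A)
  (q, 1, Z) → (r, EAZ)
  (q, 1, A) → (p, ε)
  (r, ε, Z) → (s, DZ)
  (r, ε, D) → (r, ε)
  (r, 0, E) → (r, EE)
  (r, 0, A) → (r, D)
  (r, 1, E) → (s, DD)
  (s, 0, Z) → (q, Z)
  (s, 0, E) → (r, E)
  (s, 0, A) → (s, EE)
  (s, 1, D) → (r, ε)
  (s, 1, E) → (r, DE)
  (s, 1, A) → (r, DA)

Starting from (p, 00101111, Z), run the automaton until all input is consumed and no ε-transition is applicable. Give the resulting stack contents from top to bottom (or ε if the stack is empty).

(p, 00101111, Z)
  read 0, top Z: go to q, push Z → (q, 0101111, Z)
  read 0, top Z: go to p, push EZ → (p, 101111, EZ)
  read 1, top E: go to q, push ε → (q, 01111, Z)
  read 0, top Z: go to p, push EZ → (p, 1111, EZ)
  read 1, top E: go to q, push ε → (q, 111, Z)
  read 1, top Z: go to r, push EAZ → (r, 11, EAZ)
  read 1, top E: go to s, push DD → (s, 1, DDAZ)
  read 1, top D: go to r, push ε → (r, ε, DAZ)
  ε-move, top D: go to r, push ε → (r, ε, AZ)
All input consumed in state r with stack AZ.

AZ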